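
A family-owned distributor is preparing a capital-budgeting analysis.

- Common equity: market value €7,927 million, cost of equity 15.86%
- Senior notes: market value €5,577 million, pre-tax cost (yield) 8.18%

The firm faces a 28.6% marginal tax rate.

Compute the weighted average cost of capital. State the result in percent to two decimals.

Total capital V = 7927 + 5577 = 13504.
Equity: weight = 7927/13504 = 0.5870; cost = 15.86%.
Senior notes: weight = 5577/13504 = 0.4130; after-tax cost = 8.18% × (1 − 28.6%) = 5.8405%.
WACC = 0.5870 × 15.8600% + 0.4130 × 5.8405% = 11.7221%.

11.72%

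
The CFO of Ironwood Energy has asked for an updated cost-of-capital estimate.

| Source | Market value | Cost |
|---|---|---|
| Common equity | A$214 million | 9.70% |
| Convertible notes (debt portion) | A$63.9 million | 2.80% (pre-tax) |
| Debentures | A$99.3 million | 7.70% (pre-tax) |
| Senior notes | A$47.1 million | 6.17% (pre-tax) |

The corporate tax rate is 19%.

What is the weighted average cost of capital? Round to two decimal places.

Total capital V = 214 + 63.9 + 99.3 + 47.1 = 424.3.
Equity: weight = 214/424.3 = 0.5044; cost = 9.7%.
Convertible notes (debt portion): weight = 63.9/424.3 = 0.1506; after-tax cost = 2.8% × (1 − 19%) = 2.2680%.
Debentures: weight = 99.3/424.3 = 0.2340; after-tax cost = 7.7% × (1 − 19%) = 6.2370%.
Senior notes: weight = 47.1/424.3 = 0.1110; after-tax cost = 6.17% × (1 − 19%) = 4.9977%.
WACC = 0.5044 × 9.7000% + 0.1506 × 2.2680% + 0.2340 × 6.2370% + 0.1110 × 4.9977% = 7.2483%.

7.25%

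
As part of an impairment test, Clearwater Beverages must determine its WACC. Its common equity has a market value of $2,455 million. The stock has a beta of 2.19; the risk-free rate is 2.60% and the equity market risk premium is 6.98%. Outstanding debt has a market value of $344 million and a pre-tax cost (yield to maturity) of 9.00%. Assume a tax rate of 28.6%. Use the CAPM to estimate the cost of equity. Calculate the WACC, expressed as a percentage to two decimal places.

16.48%

Cost of equity via CAPM: Re = 2.6% + 2.19 × 6.98% = 17.8862%.
Total capital V = 2455 + 344 = 2799.
Equity: weight = 2455/2799 = 0.8771; cost = 17.8862%.
Debt: weight = 344/2799 = 0.1229; after-tax cost = 9% × (1 − 28.6%) = 6.4260%.
WACC = 0.8771 × 17.8862% + 0.1229 × 6.4260% = 16.4777%.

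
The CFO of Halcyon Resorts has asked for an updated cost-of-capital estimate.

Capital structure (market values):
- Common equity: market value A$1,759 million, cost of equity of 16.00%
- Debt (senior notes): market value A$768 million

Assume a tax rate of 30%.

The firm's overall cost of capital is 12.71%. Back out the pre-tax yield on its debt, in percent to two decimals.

Total capital V = 1759 + 768 = 2527.
Equity weight = 1759/2527 = 0.6961.
Senior notes weight = 768/2527 = 0.3039.
Equity contribution = 0.6961 × 16% = 11.1373%.
Remaining for debt = 12.71% − 11.1373% = 1.5727%.
Rd × (1 − 30%) × 0.3039 = 1.5727%  ⇒  Rd = 7.3924%.

7.39%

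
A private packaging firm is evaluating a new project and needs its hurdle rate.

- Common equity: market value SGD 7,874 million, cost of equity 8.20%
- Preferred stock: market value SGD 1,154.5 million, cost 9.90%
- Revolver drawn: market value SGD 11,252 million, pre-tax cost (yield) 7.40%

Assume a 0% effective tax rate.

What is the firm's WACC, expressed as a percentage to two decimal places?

7.85%

Total capital V = 7874 + 1154.5 + 11252 = 20280.5.
Equity: weight = 7874/20280.5 = 0.3883; cost = 8.2%.
Preferred: weight = 1154.5/20280.5 = 0.0569; cost = 9.9%.
Revolver drawn: weight = 11252/20280.5 = 0.5548; after-tax cost = 7.4% × (1 − 0%) = 7.4000%.
WACC = 0.3883 × 8.2000% + 0.0569 × 9.9000% + 0.5548 × 7.4000% = 7.8529%.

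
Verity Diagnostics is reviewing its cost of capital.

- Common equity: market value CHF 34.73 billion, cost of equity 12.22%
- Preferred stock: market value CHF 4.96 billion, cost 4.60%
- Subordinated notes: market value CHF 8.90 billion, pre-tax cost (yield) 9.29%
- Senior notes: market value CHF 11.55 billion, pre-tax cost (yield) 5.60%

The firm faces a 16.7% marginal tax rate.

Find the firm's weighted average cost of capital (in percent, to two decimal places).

9.48%

Total capital V = 34.73 + 4.96 + 8.9 + 11.55 = 60.14.
Equity: weight = 34.73/60.14 = 0.5775; cost = 12.22%.
Preferred: weight = 4.96/60.14 = 0.0825; cost = 4.6%.
Subordinated notes: weight = 8.9/60.14 = 0.1480; after-tax cost = 9.29% × (1 − 16.7%) = 7.7386%.
Senior notes: weight = 11.55/60.14 = 0.1921; after-tax cost = 5.6% × (1 − 16.7%) = 4.6648%.
WACC = 0.5775 × 12.2200% + 0.0825 × 4.6000% + 0.1480 × 7.7386% + 0.1921 × 4.6648% = 9.4774%.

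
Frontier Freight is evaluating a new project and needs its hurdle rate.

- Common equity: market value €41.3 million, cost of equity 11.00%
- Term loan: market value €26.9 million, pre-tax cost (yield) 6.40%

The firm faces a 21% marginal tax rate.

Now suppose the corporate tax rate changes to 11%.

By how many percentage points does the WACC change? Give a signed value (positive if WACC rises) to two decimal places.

+0.25 pp

Current WACC:
Total capital V = 41.3 + 26.9 = 68.2.
Equity: weight = 41.3/68.2 = 0.6056; cost = 11%.
Term loan: weight = 26.9/68.2 = 0.3944; after-tax cost = 6.4% × (1 − 21%) = 5.0560%.
WACC = 0.6056 × 11.0000% + 0.3944 × 5.0560% = 8.6555%.
After the change:
Total capital V = 41.3 + 26.9 = 68.2.
Equity: weight = 41.3/68.2 = 0.6056; cost = 11%.
Term loan: weight = 26.9/68.2 = 0.3944; after-tax cost = 6.4% × (1 − 11%) = 5.6960%.
WACC = 0.6056 × 11.0000% + 0.3944 × 5.6960% = 8.9080%.
Change in WACC = 8.9080% − 8.6555% = 0.2524 pp.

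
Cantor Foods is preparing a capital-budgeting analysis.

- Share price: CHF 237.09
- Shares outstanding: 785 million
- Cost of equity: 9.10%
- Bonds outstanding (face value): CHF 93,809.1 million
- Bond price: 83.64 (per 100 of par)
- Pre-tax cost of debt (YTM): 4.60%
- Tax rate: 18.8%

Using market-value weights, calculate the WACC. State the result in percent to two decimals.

Market value of equity E = 237.09 × 785m = 186115.65m. Market value of debt D = 93809.1m × 83.64/100 = 78461.93124m.
Total capital V = 186115.65 + 78461.93124 = 264577.58124.
Equity: weight = 186115.65/264577.58124 = 0.7034; cost = 9.1%.
Bonds outstanding: weight = 78461.93124/264577.58124 = 0.2966; after-tax cost = 4.6% × (1 − 18.8%) = 3.7352%.
WACC = 0.7034 × 9.1000% + 0.2966 × 3.7352% = 7.5090%.

7.51%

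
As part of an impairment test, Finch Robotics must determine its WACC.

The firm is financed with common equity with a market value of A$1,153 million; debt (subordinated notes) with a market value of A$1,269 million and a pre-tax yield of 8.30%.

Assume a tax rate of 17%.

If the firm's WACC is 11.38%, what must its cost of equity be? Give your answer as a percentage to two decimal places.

16.32%

Total capital V = 1153 + 1269 = 2422.
Equity weight = 1153/2422 = 0.4761.
Subordinated notes weight = 1269/2422 = 0.5239.
Debt contribution = 0.5239 × 8.3% × (1 − 17%) = 3.6095%.
Required equity contribution = 11.38% − 3.6095% = 7.7705%.
Re = 7.7705% / 0.4761 = 16.3228%.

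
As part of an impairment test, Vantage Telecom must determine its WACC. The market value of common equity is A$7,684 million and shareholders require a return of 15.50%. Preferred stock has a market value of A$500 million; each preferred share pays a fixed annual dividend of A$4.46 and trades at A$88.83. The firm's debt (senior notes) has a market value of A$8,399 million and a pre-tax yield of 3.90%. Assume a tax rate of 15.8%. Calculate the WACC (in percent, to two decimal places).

9.00%

Cost of preferred: Rp = 4.46 / 88.83 = 5.0208%.
Total capital V = 7684 + 500 + 8399 = 16583.
Equity: weight = 7684/16583 = 0.4634; cost = 15.5%.
Preferred: weight = 500/16583 = 0.0302; cost = 5.0208%.
Senior notes: weight = 8399/16583 = 0.5065; after-tax cost = 3.9% × (1 − 15.8%) = 3.2838%.
WACC = 0.4634 × 15.5000% + 0.0302 × 5.0208% + 0.5065 × 3.2838% = 8.9967%.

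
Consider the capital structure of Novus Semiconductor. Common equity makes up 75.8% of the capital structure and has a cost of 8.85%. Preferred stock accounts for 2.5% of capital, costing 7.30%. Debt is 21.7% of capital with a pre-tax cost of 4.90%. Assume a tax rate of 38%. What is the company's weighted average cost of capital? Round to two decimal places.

7.55%

After-tax cost of debt = 4.9% × (1 − 38%) = 3.0380%.
WACC = 0.758 × 8.8500% + 0.025 × 7.3000% + 0.217 × 3.0380% = 7.5500%.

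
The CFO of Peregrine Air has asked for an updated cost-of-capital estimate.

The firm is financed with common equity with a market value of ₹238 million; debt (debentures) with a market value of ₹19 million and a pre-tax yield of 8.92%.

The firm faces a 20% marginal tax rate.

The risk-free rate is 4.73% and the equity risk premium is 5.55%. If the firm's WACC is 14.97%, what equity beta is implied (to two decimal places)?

1.96

Total capital V = 238 + 19 = 257.
Equity weight = 238/257 = 0.9261.
Debentures weight = 19/257 = 0.0739.
Debt contribution = 0.0739 × 8.92% × (1 − 20%) = 0.5276%.
Required equity contribution = 14.97% − 0.5276% = 14.4424%  ⇒  Re = 15.5954%.
CAPM: 15.5954% = 4.73% + β × 5.55%  ⇒  β = 1.9577.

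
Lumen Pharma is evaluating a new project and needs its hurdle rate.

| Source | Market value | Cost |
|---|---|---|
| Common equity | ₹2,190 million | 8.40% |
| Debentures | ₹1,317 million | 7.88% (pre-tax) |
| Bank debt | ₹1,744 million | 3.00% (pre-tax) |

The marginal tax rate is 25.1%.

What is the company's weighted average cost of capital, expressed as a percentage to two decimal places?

5.73%

Total capital V = 2190 + 1317 + 1744 = 5251.
Equity: weight = 2190/5251 = 0.4171; cost = 8.4%.
Debentures: weight = 1317/5251 = 0.2508; after-tax cost = 7.88% × (1 − 25.1%) = 5.9021%.
Bank debt: weight = 1744/5251 = 0.3321; after-tax cost = 3% × (1 − 25.1%) = 2.2470%.
WACC = 0.4171 × 8.4000% + 0.2508 × 5.9021% + 0.3321 × 2.2470% = 5.7299%.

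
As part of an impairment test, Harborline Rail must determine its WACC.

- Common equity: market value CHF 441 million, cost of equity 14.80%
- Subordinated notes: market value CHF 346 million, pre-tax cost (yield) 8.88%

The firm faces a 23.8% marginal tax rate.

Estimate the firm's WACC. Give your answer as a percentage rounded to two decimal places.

11.27%

Total capital V = 441 + 346 = 787.
Equity: weight = 441/787 = 0.5604; cost = 14.8%.
Subordinated notes: weight = 346/787 = 0.4396; after-tax cost = 8.88% × (1 − 23.8%) = 6.7666%.
WACC = 0.5604 × 14.8000% + 0.4396 × 6.7666% = 11.2681%.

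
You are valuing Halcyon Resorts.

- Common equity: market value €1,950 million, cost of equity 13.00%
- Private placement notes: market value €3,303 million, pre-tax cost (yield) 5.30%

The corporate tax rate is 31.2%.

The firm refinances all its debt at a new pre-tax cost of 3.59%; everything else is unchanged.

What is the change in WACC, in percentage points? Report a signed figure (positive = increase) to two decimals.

-0.74 pp

Current WACC:
Total capital V = 1950 + 3303 = 5253.
Equity: weight = 1950/5253 = 0.3712; cost = 13%.
Private placement notes: weight = 3303/5253 = 0.6288; after-tax cost = 5.3% × (1 − 31.2%) = 3.6464%.
WACC = 0.3712 × 13.0000% + 0.6288 × 3.6464% = 7.1186%.
After the change:
Total capital V = 1950 + 3303 = 5253.
Equity: weight = 1950/5253 = 0.3712; cost = 13%.
Private placement notes: weight = 3303/5253 = 0.6288; after-tax cost = 3.59% × (1 − 31.2%) = 2.4699%.
WACC = 0.3712 × 13.0000% + 0.6288 × 2.4699% = 6.3789%.
Change in WACC = 6.3789% − 7.1186% = -0.7398 pp.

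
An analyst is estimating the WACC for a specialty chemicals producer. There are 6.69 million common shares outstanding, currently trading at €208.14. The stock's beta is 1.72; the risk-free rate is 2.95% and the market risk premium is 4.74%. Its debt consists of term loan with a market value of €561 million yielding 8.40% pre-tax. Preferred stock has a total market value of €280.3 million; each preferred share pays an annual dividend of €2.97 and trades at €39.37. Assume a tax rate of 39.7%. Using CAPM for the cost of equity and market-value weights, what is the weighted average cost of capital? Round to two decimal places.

Cost of equity via CAPM: Re = 2.95% + 1.72 × 4.74% = 11.1028%.
Cost of preferred: Rp = 2.97 / 39.37 = 7.5438%.
Market value of equity E = 208.14 × 6.69m = 1392.4566m.
Total capital V = 1392.4566 + 280.3 + 561 = 2233.7566.
Equity: weight = 1392.4566/2233.7566 = 0.6234; cost = 11.1028%.
Preferred: weight = 280.3/2233.7566 = 0.1255; cost = 7.5438%.
Term loan: weight = 561/2233.7566 = 0.2511; after-tax cost = 8.4% × (1 − 39.7%) = 5.0652%.
WACC = 0.6234 × 11.1028% + 0.1255 × 7.5438% + 0.2511 × 5.0652% = 9.1399%.

9.14%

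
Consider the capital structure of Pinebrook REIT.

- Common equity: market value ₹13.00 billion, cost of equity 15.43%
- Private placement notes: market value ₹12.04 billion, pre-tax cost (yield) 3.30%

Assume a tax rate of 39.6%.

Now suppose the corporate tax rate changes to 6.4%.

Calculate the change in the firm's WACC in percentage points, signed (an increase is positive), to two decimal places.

Current WACC:
Total capital V = 13 + 12.04 = 25.04.
Equity: weight = 13/25.04 = 0.5192; cost = 15.43%.
Private placement notes: weight = 12.04/25.04 = 0.4808; after-tax cost = 3.3% × (1 − 39.6%) = 1.9932%.
WACC = 0.5192 × 15.4300% + 0.4808 × 1.9932% = 8.9692%.
After the change:
Total capital V = 13 + 12.04 = 25.04.
Equity: weight = 13/25.04 = 0.5192; cost = 15.43%.
Private placement notes: weight = 12.04/25.04 = 0.4808; after-tax cost = 3.3% × (1 − 6.4%) = 3.0888%.
WACC = 0.5192 × 15.4300% + 0.4808 × 3.0888% = 9.4960%.
Change in WACC = 9.4960% − 8.9692% = 0.5268 pp.

+0.53 pp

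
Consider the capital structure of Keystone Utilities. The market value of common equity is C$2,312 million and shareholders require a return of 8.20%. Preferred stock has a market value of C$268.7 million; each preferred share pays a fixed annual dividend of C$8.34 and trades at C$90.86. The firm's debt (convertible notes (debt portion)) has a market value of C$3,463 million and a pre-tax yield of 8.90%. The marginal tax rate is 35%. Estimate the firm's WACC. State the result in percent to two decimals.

6.86%

Cost of preferred: Rp = 8.34 / 90.86 = 9.1790%.
Total capital V = 2312 + 268.7 + 3463 = 6043.7.
Equity: weight = 2312/6043.7 = 0.3825; cost = 8.2%.
Preferred: weight = 268.7/6043.7 = 0.0445; cost = 9.179%.
Convertible notes (debt portion): weight = 3463/6043.7 = 0.5730; after-tax cost = 8.9% × (1 − 35%) = 5.7850%.
WACC = 0.3825 × 8.2000% + 0.0445 × 9.1790% + 0.5730 × 5.7850% = 6.8597%.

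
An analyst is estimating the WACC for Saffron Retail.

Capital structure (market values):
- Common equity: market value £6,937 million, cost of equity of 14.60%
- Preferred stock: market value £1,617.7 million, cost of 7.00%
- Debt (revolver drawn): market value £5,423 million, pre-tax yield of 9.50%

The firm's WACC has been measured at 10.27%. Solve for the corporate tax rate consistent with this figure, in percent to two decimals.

Total capital V = 6937 + 1617.7 + 5423 = 13977.7.
Equity weight = 6937/13977.7 = 0.4963.
Preferred weight = 1617.7/13977.7 = 0.1157.
Revolver drawn weight = 5423/13977.7 = 0.3880.
Equity contribution = 0.4963 × 14.6% = 7.2458%.
Preferred contribution = 0.1157 × 7% = 0.8101%.
Debt contribution must be 10.27% − 8.0560% = 2.2140%.
0.3880 × 9.5% × (1 − T) = 2.2140%  ⇒  (1 − T) = 0.6007.
T = 39.9306%.

39.93%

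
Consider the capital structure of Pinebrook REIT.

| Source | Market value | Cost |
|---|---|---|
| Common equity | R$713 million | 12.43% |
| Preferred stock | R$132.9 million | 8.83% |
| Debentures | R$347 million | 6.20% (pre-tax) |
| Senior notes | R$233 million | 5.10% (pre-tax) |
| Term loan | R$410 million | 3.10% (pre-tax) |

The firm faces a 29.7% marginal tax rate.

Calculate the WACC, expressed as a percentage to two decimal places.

Total capital V = 713 + 132.9 + 347 + 233 + 410 = 1835.9.
Equity: weight = 713/1835.9 = 0.3884; cost = 12.43%.
Preferred: weight = 132.9/1835.9 = 0.0724; cost = 8.83%.
Debentures: weight = 347/1835.9 = 0.1890; after-tax cost = 6.2% × (1 − 29.7%) = 4.3586%.
Senior notes: weight = 233/1835.9 = 0.1269; after-tax cost = 5.1% × (1 − 29.7%) = 3.5853%.
Term loan: weight = 410/1835.9 = 0.2233; after-tax cost = 3.1% × (1 − 29.7%) = 2.1793%.
WACC = 0.3884 × 12.4300% + 0.0724 × 8.8300% + 0.1890 × 4.3586% + 0.1269 × 3.5853% + 0.2233 × 2.1793% = 7.2321%.

7.23%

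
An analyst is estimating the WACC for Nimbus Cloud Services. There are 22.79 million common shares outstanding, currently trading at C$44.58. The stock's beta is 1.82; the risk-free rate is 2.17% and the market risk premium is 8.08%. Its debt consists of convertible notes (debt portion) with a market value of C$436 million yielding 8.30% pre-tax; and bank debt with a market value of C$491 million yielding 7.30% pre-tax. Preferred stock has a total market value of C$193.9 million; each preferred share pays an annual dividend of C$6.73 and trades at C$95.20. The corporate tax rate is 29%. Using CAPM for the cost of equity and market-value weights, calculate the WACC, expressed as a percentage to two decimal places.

11.06%

Cost of equity via CAPM: Re = 2.17% + 1.82 × 8.08% = 16.8756%.
Cost of preferred: Rp = 6.73 / 95.2 = 7.0693%.
Market value of equity E = 44.58 × 22.79m = 1015.9782m.
Total capital V = 1015.9782 + 193.9 + 436 + 491 = 2136.8782.
Equity: weight = 1015.9782/2136.8782 = 0.4754; cost = 16.8756%.
Preferred: weight = 193.9/2136.8782 = 0.0907; cost = 7.0693%.
Convertible notes (debt portion): weight = 436/2136.8782 = 0.2040; after-tax cost = 8.3% × (1 − 29%) = 5.8930%.
Bank debt: weight = 491/2136.8782 = 0.2298; after-tax cost = 7.3% × (1 − 29%) = 5.1830%.
WACC = 0.4754 × 16.8756% + 0.0907 × 7.0693% + 0.2040 × 5.8930% + 0.2298 × 5.1830% = 11.0583%.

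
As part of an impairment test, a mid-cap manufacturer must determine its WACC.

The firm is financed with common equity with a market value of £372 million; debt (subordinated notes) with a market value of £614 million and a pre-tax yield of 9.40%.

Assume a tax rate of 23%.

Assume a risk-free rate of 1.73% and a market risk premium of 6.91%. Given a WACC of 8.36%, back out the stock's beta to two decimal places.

Total capital V = 372 + 614 = 986.
Equity weight = 372/986 = 0.3773.
Subordinated notes weight = 614/986 = 0.6227.
Debt contribution = 0.6227 × 9.4% × (1 − 23%) = 4.5072%.
Required equity contribution = 8.36% − 4.5072% = 3.8528%  ⇒  Re = 10.2119%.
CAPM: 10.2119% = 1.73% + β × 6.91%  ⇒  β = 1.2275.

1.23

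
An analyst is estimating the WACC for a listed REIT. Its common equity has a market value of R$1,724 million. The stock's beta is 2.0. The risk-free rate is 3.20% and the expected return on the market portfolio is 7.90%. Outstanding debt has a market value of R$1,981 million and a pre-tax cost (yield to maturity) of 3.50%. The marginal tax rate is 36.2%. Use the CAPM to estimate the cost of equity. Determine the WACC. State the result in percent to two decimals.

7.06%

Market risk premium = 7.9% − 3.2% = 4.7%.
Cost of equity via CAPM: Re = 3.2% + 2.0 × 4.7% = 12.6000%.
Total capital V = 1724 + 1981 = 3705.
Equity: weight = 1724/3705 = 0.4653; cost = 12.6%.
Debt: weight = 1981/3705 = 0.5347; after-tax cost = 3.5% × (1 − 36.2%) = 2.2330%.
WACC = 0.4653 × 12.6000% + 0.5347 × 2.2330% = 7.0569%.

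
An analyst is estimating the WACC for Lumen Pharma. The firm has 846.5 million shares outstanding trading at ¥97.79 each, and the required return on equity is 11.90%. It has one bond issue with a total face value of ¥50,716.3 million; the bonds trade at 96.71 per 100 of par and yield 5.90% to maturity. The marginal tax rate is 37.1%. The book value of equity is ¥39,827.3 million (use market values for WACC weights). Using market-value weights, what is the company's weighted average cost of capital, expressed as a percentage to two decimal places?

8.85%

Market value of equity E = 97.79 × 846.5m = 82779.235m. Market value of debt D = 50716.3m × 96.71/100 = 49047.73373m.
Total capital V = 82779.235 + 49047.73373 = 131826.96873.
Equity: weight = 82779.235/131826.96873 = 0.6279; cost = 11.9%.
Bonds outstanding: weight = 49047.73373/131826.96873 = 0.3721; after-tax cost = 5.9% × (1 − 37.1%) = 3.7111%.
WACC = 0.6279 × 11.9000% + 0.3721 × 3.7111% = 8.8532%.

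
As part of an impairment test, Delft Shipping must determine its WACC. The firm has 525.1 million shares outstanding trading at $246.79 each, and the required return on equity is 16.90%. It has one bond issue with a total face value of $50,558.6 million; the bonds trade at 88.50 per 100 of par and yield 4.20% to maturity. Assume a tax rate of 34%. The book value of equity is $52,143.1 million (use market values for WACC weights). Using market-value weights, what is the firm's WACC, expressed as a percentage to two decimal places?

Market value of equity E = 246.79 × 525.1m = 129589.429m. Market value of debt D = 50558.6m × 88.5/100 = 44744.361m.
Total capital V = 129589.429 + 44744.361 = 174333.79.
Equity: weight = 129589.429/174333.79 = 0.7433; cost = 16.9%.
Bonds outstanding: weight = 44744.361/174333.79 = 0.2567; after-tax cost = 4.2% × (1 − 34%) = 2.7720%.
WACC = 0.7433 × 16.9000% + 0.2567 × 2.7720% = 13.2739%.

13.27%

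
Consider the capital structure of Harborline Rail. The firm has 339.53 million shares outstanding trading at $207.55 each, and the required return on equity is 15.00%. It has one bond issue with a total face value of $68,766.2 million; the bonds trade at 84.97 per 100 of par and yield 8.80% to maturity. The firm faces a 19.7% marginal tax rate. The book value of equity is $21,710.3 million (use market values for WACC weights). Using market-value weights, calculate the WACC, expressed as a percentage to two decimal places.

Market value of equity E = 207.55 × 339.53m = 70469.4515m. Market value of debt D = 68766.2m × 84.97/100 = 58430.64014m.
Total capital V = 70469.4515 + 58430.64014 = 128900.09164.
Equity: weight = 70469.4515/128900.09164 = 0.5467; cost = 15%.
Bonds outstanding: weight = 58430.64014/128900.09164 = 0.4533; after-tax cost = 8.8% × (1 − 19.7%) = 7.0664%.
WACC = 0.5467 × 15.0000% + 0.4533 × 7.0664% = 11.4037%.

11.40%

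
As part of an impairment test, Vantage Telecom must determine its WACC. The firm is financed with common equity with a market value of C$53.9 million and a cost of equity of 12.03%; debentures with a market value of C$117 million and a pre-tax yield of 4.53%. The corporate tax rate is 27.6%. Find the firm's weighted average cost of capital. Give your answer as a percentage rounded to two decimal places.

Total capital V = 53.9 + 117 = 170.9.
Equity: weight = 53.9/170.9 = 0.3154; cost = 12.03%.
Debentures: weight = 117/170.9 = 0.6846; after-tax cost = 4.53% × (1 − 27.6%) = 3.2797%.
WACC = 0.3154 × 12.0300% + 0.6846 × 3.2797% = 6.0395%.

6.04%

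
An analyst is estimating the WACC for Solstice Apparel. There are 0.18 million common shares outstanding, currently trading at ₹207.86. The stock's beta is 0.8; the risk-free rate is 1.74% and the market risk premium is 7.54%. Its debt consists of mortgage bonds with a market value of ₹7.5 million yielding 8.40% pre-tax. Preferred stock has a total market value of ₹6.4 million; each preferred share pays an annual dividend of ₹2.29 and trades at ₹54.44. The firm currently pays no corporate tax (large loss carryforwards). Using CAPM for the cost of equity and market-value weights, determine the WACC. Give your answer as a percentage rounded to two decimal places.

Cost of equity via CAPM: Re = 1.74% + 0.8 × 7.54% = 7.7720%.
Cost of preferred: Rp = 2.29 / 54.44 = 4.2065%.
Market value of equity E = 207.86 × 0.18m = 37.4148m.
Total capital V = 37.4148 + 6.4 + 7.5 = 51.3148.
Equity: weight = 37.4148/51.3148 = 0.7291; cost = 7.772%.
Preferred: weight = 6.4/51.3148 = 0.1247; cost = 4.2065%.
Mortgage bonds: weight = 7.5/51.3148 = 0.1462; after-tax cost = 8.4% × (1 − 0%) = 8.4000%.
WACC = 0.7291 × 7.7720% + 0.1247 × 4.2065% + 0.1462 × 8.4000% = 7.4191%.

7.42%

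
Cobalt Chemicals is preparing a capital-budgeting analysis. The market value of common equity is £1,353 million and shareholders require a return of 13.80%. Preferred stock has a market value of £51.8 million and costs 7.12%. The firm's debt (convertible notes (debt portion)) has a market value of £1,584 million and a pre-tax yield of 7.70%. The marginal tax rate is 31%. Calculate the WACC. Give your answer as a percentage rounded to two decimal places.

Total capital V = 1353 + 51.8 + 1584 = 2988.8.
Equity: weight = 1353/2988.8 = 0.4527; cost = 13.8%.
Preferred: weight = 51.8/2988.8 = 0.0173; cost = 7.12%.
Convertible notes (debt portion): weight = 1584/2988.8 = 0.5300; after-tax cost = 7.7% × (1 − 31%) = 5.3130%.
WACC = 0.4527 × 13.8000% + 0.0173 × 7.1200% + 0.5300 × 5.3130% = 9.1863%.

9.19%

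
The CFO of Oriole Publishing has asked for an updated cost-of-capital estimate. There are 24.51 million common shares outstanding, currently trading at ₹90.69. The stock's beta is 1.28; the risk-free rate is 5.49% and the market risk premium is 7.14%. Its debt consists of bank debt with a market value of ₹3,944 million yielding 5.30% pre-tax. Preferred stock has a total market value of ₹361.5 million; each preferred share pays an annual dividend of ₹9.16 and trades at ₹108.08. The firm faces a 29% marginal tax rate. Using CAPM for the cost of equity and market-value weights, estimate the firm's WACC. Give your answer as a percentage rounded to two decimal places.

7.72%

Cost of equity via CAPM: Re = 5.49% + 1.28 × 7.14% = 14.6292%.
Cost of preferred: Rp = 9.16 / 108.08 = 8.4752%.
Market value of equity E = 90.69 × 24.51m = 2222.8119m.
Total capital V = 2222.8119 + 361.5 + 3944 = 6528.3119.
Equity: weight = 2222.8119/6528.3119 = 0.3405; cost = 14.6292%.
Preferred: weight = 361.5/6528.3119 = 0.0554; cost = 8.4752%.
Bank debt: weight = 3944/6528.3119 = 0.6041; after-tax cost = 5.3% × (1 − 29%) = 3.7630%.
WACC = 0.3405 × 14.6292% + 0.0554 × 8.4752% + 0.6041 × 3.7630% = 7.7237%.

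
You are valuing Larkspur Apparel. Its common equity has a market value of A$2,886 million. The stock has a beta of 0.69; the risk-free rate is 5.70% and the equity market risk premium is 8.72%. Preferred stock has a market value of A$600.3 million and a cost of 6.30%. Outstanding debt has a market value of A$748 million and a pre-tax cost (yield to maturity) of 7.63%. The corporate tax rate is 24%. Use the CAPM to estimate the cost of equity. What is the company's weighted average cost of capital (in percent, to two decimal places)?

Cost of equity via CAPM: Re = 5.7% + 0.69 × 8.72% = 11.7168%.
Total capital V = 2886 + 600.3 + 748 = 4234.3.
Equity: weight = 2886/4234.3 = 0.6816; cost = 11.7168%.
Preferred: weight = 600.3/4234.3 = 0.1418; cost = 6.3%.
Debt: weight = 748/4234.3 = 0.1767; after-tax cost = 7.63% × (1 − 24%) = 5.7988%.
WACC = 0.6816 × 11.7168% + 0.1418 × 6.3000% + 0.1767 × 5.7988% = 9.9034%.

9.90%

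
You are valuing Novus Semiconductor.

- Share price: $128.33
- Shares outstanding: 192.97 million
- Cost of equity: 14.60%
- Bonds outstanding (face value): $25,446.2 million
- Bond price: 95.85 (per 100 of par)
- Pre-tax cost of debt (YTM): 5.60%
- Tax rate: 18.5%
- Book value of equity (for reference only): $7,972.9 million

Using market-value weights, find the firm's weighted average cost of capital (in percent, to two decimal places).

Market value of equity E = 128.33 × 192.97m = 24763.8401m. Market value of debt D = 25446.2m × 95.85/100 = 24390.1827m.
Total capital V = 24763.8401 + 24390.1827 = 49154.0228.
Equity: weight = 24763.8401/49154.0228 = 0.5038; cost = 14.6%.
Bonds outstanding: weight = 24390.1827/49154.0228 = 0.4962; after-tax cost = 5.6% × (1 − 18.5%) = 4.5640%.
WACC = 0.5038 × 14.6000% + 0.4962 × 4.5640% = 9.6201%.

9.62%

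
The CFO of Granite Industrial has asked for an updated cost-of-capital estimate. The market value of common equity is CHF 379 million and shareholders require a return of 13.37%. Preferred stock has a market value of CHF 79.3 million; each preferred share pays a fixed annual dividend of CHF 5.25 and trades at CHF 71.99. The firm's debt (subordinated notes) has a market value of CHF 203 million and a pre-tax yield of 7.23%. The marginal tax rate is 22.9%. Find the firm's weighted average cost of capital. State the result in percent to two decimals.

Cost of preferred: Rp = 5.25 / 71.99 = 7.2927%.
Total capital V = 379 + 79.3 + 203 = 661.3.
Equity: weight = 379/661.3 = 0.5731; cost = 13.37%.
Preferred: weight = 79.3/661.3 = 0.1199; cost = 7.2927%.
Subordinated notes: weight = 203/661.3 = 0.3070; after-tax cost = 7.23% × (1 − 22.9%) = 5.5743%.
WACC = 0.5731 × 13.3700% + 0.1199 × 7.2927% + 0.3070 × 5.5743% = 10.2482%.

10.25%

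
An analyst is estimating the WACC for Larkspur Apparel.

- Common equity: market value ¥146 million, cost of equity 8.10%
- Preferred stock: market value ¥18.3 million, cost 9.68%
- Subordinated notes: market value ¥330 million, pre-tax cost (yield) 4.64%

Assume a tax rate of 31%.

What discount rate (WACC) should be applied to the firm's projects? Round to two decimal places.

4.89%

Total capital V = 146 + 18.3 + 330 = 494.3.
Equity: weight = 146/494.3 = 0.2954; cost = 8.1%.
Preferred: weight = 18.3/494.3 = 0.0370; cost = 9.68%.
Subordinated notes: weight = 330/494.3 = 0.6676; after-tax cost = 4.64% × (1 − 31%) = 3.2016%.
WACC = 0.2954 × 8.1000% + 0.0370 × 9.6800% + 0.6676 × 3.2016% = 4.8883%.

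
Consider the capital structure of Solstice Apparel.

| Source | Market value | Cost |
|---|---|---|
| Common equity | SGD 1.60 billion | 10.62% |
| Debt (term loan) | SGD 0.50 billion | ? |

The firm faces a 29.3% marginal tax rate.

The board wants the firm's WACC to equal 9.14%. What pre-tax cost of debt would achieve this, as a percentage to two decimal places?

Total capital V = 1.6 + 0.5 = 2.1.
Equity weight = 1.6/2.1 = 0.7619.
Term loan weight = 0.5/2.1 = 0.2381.
Equity contribution = 0.7619 × 10.62% = 8.0914%.
Remaining for debt = 9.14% − 8.0914% = 1.0486%.
Rd × (1 − 29.3%) × 0.2381 = 1.0486%  ⇒  Rd = 6.2291%.

6.23%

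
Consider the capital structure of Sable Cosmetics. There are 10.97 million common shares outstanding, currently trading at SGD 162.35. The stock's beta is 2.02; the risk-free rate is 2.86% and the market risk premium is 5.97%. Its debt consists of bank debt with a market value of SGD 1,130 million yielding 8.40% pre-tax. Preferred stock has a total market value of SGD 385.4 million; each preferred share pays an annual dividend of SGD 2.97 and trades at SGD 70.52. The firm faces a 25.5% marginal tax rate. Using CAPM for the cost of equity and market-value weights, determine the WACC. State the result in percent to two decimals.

10.70%

Cost of equity via CAPM: Re = 2.86% + 2.02 × 5.97% = 14.9194%.
Cost of preferred: Rp = 2.97 / 70.52 = 4.2116%.
Market value of equity E = 162.35 × 10.97m = 1780.9795m.
Total capital V = 1780.9795 + 385.4 + 1130 = 3296.3795.
Equity: weight = 1780.9795/3296.3795 = 0.5403; cost = 14.9194%.
Preferred: weight = 385.4/3296.3795 = 0.1169; cost = 4.2116%.
Bank debt: weight = 1130/3296.3795 = 0.3428; after-tax cost = 8.4% × (1 − 25.5%) = 6.2580%.
WACC = 0.5403 × 14.9194% + 0.1169 × 4.2116% + 0.3428 × 6.2580% = 10.6984%.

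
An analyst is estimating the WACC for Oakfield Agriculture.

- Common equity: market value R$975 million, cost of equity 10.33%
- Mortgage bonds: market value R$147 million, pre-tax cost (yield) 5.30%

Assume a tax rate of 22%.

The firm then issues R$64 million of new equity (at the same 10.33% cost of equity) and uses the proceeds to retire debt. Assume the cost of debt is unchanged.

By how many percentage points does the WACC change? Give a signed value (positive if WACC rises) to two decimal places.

Current WACC:
Total capital V = 975 + 147 = 1122.
Equity: weight = 975/1122 = 0.8690; cost = 10.33%.
Mortgage bonds: weight = 147/1122 = 0.1310; after-tax cost = 5.3% × (1 − 22%) = 4.1340%.
WACC = 0.8690 × 10.3300% + 0.1310 × 4.1340% = 9.5182%.
After the change:
Total capital V = 1039 + 83 = 1122.
Equity: weight = 1039/1122 = 0.9260; cost = 10.33%.
Mortgage bonds: weight = 83/1122 = 0.0740; after-tax cost = 5.3% × (1 − 22%) = 4.1340%.
WACC = 0.9260 × 10.3300% + 0.0740 × 4.1340% = 9.8717%.
Change in WACC = 9.8717% − 9.5182% = 0.3534 pp.

+0.35 pp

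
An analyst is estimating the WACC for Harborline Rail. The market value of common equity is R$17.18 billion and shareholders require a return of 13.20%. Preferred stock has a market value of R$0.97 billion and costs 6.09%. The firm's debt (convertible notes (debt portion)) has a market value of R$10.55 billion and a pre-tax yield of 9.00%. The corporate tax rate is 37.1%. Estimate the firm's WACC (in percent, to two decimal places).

Total capital V = 17.18 + 0.97 + 10.55 = 28.7.
Equity: weight = 17.18/28.7 = 0.5986; cost = 13.2%.
Preferred: weight = 0.97/28.7 = 0.0338; cost = 6.09%.
Convertible notes (debt portion): weight = 10.55/28.7 = 0.3676; after-tax cost = 9% × (1 − 37.1%) = 5.6610%.
WACC = 0.5986 × 13.2000% + 0.0338 × 6.0900% + 0.3676 × 5.6610% = 10.1884%.

10.19%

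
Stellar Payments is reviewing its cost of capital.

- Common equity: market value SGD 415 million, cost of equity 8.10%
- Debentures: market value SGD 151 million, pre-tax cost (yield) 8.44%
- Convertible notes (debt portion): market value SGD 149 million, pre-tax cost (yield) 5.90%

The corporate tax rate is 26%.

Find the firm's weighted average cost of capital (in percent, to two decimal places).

6.93%

Total capital V = 415 + 151 + 149 = 715.
Equity: weight = 415/715 = 0.5804; cost = 8.1%.
Debentures: weight = 151/715 = 0.2112; after-tax cost = 8.44% × (1 − 26%) = 6.2456%.
Convertible notes (debt portion): weight = 149/715 = 0.2084; after-tax cost = 5.9% × (1 − 26%) = 4.3660%.
WACC = 0.5804 × 8.1000% + 0.2112 × 6.2456% + 0.2084 × 4.3660% = 6.9302%.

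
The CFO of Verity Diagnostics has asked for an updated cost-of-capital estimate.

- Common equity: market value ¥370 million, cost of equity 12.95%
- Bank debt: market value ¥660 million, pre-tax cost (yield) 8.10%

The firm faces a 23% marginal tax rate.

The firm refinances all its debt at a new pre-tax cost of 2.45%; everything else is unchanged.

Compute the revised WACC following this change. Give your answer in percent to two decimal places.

5.86%

After the change:
Total capital V = 370 + 660 = 1030.
Equity: weight = 370/1030 = 0.3592; cost = 12.95%.
Bank debt: weight = 660/1030 = 0.6408; after-tax cost = 2.45% × (1 − 23%) = 1.8865%.
WACC = 0.3592 × 12.9500% + 0.6408 × 1.8865% = 5.8608%.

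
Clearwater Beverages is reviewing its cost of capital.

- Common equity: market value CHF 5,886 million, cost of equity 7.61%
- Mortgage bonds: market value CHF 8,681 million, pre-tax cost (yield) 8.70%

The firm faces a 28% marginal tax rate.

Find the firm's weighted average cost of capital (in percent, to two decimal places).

6.81%

Total capital V = 5886 + 8681 = 14567.
Equity: weight = 5886/14567 = 0.4041; cost = 7.61%.
Mortgage bonds: weight = 8681/14567 = 0.5959; after-tax cost = 8.7% × (1 − 28%) = 6.2640%.
WACC = 0.4041 × 7.6100% + 0.5959 × 6.2640% = 6.8079%.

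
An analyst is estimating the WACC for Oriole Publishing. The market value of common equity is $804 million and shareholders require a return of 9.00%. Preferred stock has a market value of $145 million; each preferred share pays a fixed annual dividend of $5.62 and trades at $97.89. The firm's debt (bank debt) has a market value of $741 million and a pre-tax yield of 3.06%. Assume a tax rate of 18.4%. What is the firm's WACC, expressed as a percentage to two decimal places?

Cost of preferred: Rp = 5.62 / 97.89 = 5.7411%.
Total capital V = 804 + 145 + 741 = 1690.
Equity: weight = 804/1690 = 0.4757; cost = 9%.
Preferred: weight = 145/1690 = 0.0858; cost = 5.7411%.
Bank debt: weight = 741/1690 = 0.4385; after-tax cost = 3.06% × (1 − 18.4%) = 2.4970%.
WACC = 0.4757 × 9.0000% + 0.0858 × 5.7411% + 0.4385 × 2.4970% = 5.8691%.

5.87%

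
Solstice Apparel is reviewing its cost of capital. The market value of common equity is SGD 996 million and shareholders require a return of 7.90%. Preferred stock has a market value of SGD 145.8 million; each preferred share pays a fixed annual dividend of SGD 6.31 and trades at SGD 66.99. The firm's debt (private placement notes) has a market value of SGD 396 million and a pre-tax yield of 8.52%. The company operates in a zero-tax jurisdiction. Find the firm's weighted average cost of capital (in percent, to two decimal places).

8.20%

Cost of preferred: Rp = 6.31 / 66.99 = 9.4193%.
Total capital V = 996 + 145.8 + 396 = 1537.8.
Equity: weight = 996/1537.8 = 0.6477; cost = 7.9%.
Preferred: weight = 145.8/1537.8 = 0.0948; cost = 9.4193%.
Private placement notes: weight = 396/1537.8 = 0.2575; after-tax cost = 8.52% × (1 − 0%) = 8.5200%.
WACC = 0.6477 × 7.9000% + 0.0948 × 9.4193% + 0.2575 × 8.5200% = 8.2037%.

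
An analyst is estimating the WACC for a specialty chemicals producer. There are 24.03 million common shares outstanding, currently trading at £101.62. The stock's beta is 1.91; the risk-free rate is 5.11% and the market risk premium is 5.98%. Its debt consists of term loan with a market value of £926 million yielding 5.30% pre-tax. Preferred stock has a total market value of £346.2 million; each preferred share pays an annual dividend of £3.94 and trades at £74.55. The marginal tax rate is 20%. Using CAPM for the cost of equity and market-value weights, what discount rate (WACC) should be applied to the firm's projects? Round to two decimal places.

12.42%

Cost of equity via CAPM: Re = 5.11% + 1.91 × 5.98% = 16.5318%.
Cost of preferred: Rp = 3.94 / 74.55 = 5.2850%.
Market value of equity E = 101.62 × 24.03m = 2441.9286m.
Total capital V = 2441.9286 + 346.2 + 926 = 3714.1286.
Equity: weight = 2441.9286/3714.1286 = 0.6575; cost = 16.5318%.
Preferred: weight = 346.2/3714.1286 = 0.0932; cost = 5.285%.
Term loan: weight = 926/3714.1286 = 0.2493; after-tax cost = 5.3% × (1 − 20%) = 4.2400%.
WACC = 0.6575 × 16.5318% + 0.0932 × 5.2850% + 0.2493 × 4.2400% = 12.4189%.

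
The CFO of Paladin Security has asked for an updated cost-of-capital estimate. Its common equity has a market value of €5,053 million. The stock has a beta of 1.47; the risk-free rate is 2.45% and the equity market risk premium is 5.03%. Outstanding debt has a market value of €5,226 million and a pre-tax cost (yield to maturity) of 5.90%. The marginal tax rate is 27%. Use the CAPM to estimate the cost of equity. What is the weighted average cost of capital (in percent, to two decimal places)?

Cost of equity via CAPM: Re = 2.45% + 1.47 × 5.03% = 9.8441%.
Total capital V = 5053 + 5226 = 10279.
Equity: weight = 5053/10279 = 0.4916; cost = 9.8441%.
Debt: weight = 5226/10279 = 0.5084; after-tax cost = 5.9% × (1 − 27%) = 4.3070%.
WACC = 0.4916 × 9.8441% + 0.5084 × 4.3070% = 7.0290%.

7.03%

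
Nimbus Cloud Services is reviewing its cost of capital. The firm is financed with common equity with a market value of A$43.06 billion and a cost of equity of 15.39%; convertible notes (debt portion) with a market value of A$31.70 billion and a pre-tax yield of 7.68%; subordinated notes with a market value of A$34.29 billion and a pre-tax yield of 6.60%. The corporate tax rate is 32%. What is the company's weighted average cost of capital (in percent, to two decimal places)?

9.01%

Total capital V = 43.06 + 31.7 + 34.29 = 109.05.
Equity: weight = 43.06/109.05 = 0.3949; cost = 15.39%.
Convertible notes (debt portion): weight = 31.7/109.05 = 0.2907; after-tax cost = 7.68% × (1 − 32%) = 5.2224%.
Subordinated notes: weight = 34.29/109.05 = 0.3144; after-tax cost = 6.6% × (1 − 32%) = 4.4880%.
WACC = 0.3949 × 15.3900% + 0.2907 × 5.2224% + 0.3144 × 4.4880% = 9.0063%.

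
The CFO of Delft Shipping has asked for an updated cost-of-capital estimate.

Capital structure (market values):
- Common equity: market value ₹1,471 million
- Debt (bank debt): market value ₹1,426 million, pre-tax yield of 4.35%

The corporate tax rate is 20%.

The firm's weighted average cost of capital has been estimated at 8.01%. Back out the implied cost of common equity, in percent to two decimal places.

Total capital V = 1471 + 1426 = 2897.
Equity weight = 1471/2897 = 0.5078.
Bank debt weight = 1426/2897 = 0.4922.
Debt contribution = 0.4922 × 4.35% × (1 − 20%) = 1.7130%.
Required equity contribution = 8.01% − 1.7130% = 6.2970%.
Re = 6.2970% / 0.5078 = 12.4014%.

12.40%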